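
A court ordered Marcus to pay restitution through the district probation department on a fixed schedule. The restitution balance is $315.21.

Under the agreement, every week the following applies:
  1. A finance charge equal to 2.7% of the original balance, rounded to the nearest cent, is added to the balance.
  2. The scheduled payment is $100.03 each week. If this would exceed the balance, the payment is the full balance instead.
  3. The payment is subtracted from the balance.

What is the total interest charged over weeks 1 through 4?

$34.04

Week 1: opening $315.21; interest $8.51 → $323.72; payment $100.03; balance $223.69
Week 2: opening $223.69; interest $8.51 → $232.20; payment $100.03; balance $132.17
Week 3: opening $132.17; interest $8.51 → $140.68; payment $100.03; balance $40.65
Week 4: opening $40.65; interest $8.51 → $49.16; payment $49.16; balance $0.00
Total interest: $8.51 + $8.51 + $8.51 + $8.51 = $34.04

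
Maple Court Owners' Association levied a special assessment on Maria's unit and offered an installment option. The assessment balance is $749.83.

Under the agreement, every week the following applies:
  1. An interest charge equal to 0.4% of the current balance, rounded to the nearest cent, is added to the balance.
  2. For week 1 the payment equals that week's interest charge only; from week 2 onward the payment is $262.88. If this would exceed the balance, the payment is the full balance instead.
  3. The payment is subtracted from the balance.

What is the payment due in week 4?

Week 1: $749.83 +$3.00 interest = $752.83; pay $3.00 → $749.83
Week 2: $749.83 +$3.00 interest = $752.83; pay $262.88 → $489.95
Week 3: $489.95 +$1.96 interest = $491.91; pay $262.88 → $229.03
Week 4: $229.03 +$0.92 interest = $229.95; pay $229.95 → $0.00

$229.95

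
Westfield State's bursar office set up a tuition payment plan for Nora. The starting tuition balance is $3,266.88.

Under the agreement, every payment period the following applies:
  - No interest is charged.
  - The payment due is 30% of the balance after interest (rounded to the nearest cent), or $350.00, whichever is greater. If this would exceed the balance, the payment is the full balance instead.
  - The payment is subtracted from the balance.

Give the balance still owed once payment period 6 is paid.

$70.54

Payment period 1: $3,266.88 − $980.06 → $2,286.82
Payment period 2: $2,286.82 − $686.05 → $1,600.77
Payment period 3: $1,600.77 − $480.23 → $1,120.54
Payment period 4: $1,120.54 − $350.00 → $770.54
Payment period 5: $770.54 − $350.00 → $420.54
Payment period 6: $420.54 − $350.00 → $70.54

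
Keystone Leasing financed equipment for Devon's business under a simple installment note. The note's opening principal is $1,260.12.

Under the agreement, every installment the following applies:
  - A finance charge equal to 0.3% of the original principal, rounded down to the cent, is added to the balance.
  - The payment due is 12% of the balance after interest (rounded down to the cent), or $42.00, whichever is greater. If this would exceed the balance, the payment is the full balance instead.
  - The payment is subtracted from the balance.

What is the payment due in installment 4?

$104.56

# | Opening | Interest | Payment | End bal
1 | $1,260.12 | $3.78 | $151.66 | $1,112.24
2 | $1,112.24 | $3.78 | $133.92 | $982.10
3 | $982.10 | $3.78 | $118.30 | $867.58
4 | $867.58 | $3.78 | $104.56 | $766.80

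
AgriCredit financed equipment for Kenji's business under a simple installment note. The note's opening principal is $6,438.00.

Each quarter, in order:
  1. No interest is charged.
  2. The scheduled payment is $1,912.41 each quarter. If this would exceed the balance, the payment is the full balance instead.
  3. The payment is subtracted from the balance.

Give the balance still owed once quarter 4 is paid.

# | Opening | Payment | End bal
1 | $6,438.00 | $1,912.41 | $4,525.59
2 | $4,525.59 | $1,912.41 | $2,613.18
3 | $2,613.18 | $1,912.41 | $700.77
4 | $700.77 | $700.77 | $0.00

$0.00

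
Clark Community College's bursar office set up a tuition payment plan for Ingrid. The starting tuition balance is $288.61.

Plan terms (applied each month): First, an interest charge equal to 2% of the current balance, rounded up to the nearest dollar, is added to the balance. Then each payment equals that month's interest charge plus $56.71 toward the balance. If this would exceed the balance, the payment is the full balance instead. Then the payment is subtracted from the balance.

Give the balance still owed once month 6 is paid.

Month 1: opening $288.61; interest $6.00 → $294.61; payment $62.71; balance $231.90
Month 2: opening $231.90; interest $5.00 → $236.90; payment $61.71; balance $175.19
Month 3: opening $175.19; interest $4.00 → $179.19; payment $60.71; balance $118.48
Month 4: opening $118.48; interest $3.00 → $121.48; payment $59.71; balance $61.77
Month 5: opening $61.77; interest $2.00 → $63.77; payment $58.71; balance $5.06
Month 6: opening $5.06; interest $1.00 → $6.06; payment $6.06; balance $0.00

$0.00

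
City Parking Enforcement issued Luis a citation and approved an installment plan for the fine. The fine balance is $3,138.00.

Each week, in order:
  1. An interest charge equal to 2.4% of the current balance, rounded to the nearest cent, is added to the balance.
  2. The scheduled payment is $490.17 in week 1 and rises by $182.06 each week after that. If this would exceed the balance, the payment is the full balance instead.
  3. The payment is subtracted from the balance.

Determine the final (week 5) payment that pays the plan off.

$315.32

Week 1: opening $3,138.00; interest $75.31 → $3,213.31; payment $490.17; balance $2,723.14
Week 2: opening $2,723.14; interest $65.36 → $2,788.50; payment $672.23; balance $2,116.27
Week 3: opening $2,116.27; interest $50.79 → $2,167.06; payment $854.29; balance $1,312.77
Week 4: opening $1,312.77; interest $31.51 → $1,344.28; payment $1,036.35; balance $307.93
Week 5: opening $307.93; interest $7.39 → $315.32; payment $315.32; balance $0.00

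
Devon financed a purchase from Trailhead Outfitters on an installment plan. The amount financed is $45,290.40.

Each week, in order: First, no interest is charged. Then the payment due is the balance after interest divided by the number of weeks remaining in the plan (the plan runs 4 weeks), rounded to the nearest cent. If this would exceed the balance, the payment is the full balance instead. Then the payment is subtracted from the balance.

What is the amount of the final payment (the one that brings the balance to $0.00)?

$11,322.60

Week 1: opening $45,290.40; payment $11,322.60; balance $33,967.80
Week 2: opening $33,967.80; payment $11,322.60; balance $22,645.20
Week 3: opening $22,645.20; payment $11,322.60; balance $11,322.60
Week 4: opening $11,322.60; payment $11,322.60; balance $0.00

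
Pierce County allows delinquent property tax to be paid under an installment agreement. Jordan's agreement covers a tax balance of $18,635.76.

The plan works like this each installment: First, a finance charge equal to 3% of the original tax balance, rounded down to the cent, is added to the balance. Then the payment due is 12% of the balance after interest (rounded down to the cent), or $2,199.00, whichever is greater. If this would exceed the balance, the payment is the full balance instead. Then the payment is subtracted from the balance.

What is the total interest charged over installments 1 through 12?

Installment 1: opening $18,635.76; interest $559.07 → $19,194.83; payment $2,303.37; balance $16,891.46
Installment 2: opening $16,891.46; interest $559.07 → $17,450.53; payment $2,199.00; balance $15,251.53
Installment 3: opening $15,251.53; interest $559.07 → $15,810.60; payment $2,199.00; balance $13,611.60
Installment 4: opening $13,611.60; interest $559.07 → $14,170.67; payment $2,199.00; balance $11,971.67
Installment 5: opening $11,971.67; interest $559.07 → $12,530.74; payment $2,199.00; balance $10,331.74
Installment 6: opening $10,331.74; interest $559.07 → $10,890.81; payment $2,199.00; balance $8,691.81
Installment 7: opening $8,691.81; interest $559.07 → $9,250.88; payment $2,199.00; balance $7,051.88
Installment 8: opening $7,051.88; interest $559.07 → $7,610.95; payment $2,199.00; balance $5,411.95
Installment 9: opening $5,411.95; interest $559.07 → $5,971.02; payment $2,199.00; balance $3,772.02
Installment 10: opening $3,772.02; interest $559.07 → $4,331.09; payment $2,199.00; balance $2,132.09
Installment 11: opening $2,132.09; interest $559.07 → $2,691.16; payment $2,199.00; balance $492.16
Installment 12: opening $492.16; interest $559.07 → $1,051.23; payment $1,051.23; balance $0.00
Total interest: $559.07 + $559.07 + $559.07 + $559.07 + $559.07 + $559.07 + $559.07 + $559.07 + $559.07 + $559.07 + $559.07 + $559.07 = $6,708.84

$6,708.84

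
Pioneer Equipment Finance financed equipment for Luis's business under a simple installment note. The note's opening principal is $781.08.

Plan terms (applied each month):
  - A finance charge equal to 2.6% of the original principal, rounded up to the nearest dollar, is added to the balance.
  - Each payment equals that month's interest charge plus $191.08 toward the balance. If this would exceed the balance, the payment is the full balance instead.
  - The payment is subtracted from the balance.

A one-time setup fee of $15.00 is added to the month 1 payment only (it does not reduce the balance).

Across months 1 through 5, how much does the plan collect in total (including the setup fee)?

Month 1: opening $781.08; interest $21.00 → $802.08; payment $212.08 (+ $15.00 fee); balance $590.00
Month 2: opening $590.00; interest $21.00 → $611.00; payment $212.08; balance $398.92
Month 3: opening $398.92; interest $21.00 → $419.92; payment $212.08; balance $207.84
Month 4: opening $207.84; interest $21.00 → $228.84; payment $212.08; balance $16.76
Month 5: opening $16.76; interest $21.00 → $37.76; payment $37.76; balance $0.00
Total paid: $901.08

$901.08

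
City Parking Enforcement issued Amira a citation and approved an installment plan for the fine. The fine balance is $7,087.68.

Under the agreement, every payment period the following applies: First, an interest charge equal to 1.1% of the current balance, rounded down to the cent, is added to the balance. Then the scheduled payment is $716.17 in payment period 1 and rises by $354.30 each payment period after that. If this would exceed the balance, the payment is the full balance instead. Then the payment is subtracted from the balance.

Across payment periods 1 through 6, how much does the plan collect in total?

# | Opening | Interest | Payment | End bal
1 | $7,087.68 | $77.96 | $716.17 | $6,449.47
2 | $6,449.47 | $70.94 | $1,070.47 | $5,449.94
3 | $5,449.94 | $59.94 | $1,424.77 | $4,085.11
4 | $4,085.11 | $44.93 | $1,779.07 | $2,350.97
5 | $2,350.97 | $25.86 | $2,133.37 | $243.46
6 | $243.46 | $2.67 | $246.13 | $0.00
Total paid: $7,369.98

$7,369.98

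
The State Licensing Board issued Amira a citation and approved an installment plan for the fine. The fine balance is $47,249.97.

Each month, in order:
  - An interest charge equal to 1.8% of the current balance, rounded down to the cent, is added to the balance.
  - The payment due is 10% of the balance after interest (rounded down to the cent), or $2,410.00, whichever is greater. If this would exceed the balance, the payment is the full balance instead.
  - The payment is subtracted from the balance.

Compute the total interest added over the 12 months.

$6,581.83

Month 1: $47,249.97 +$850.49 interest = $48,100.46; pay $4,810.04 → $43,290.42
Month 2: $43,290.42 +$779.22 interest = $44,069.64; pay $4,406.96 → $39,662.68
Month 3: $39,662.68 +$713.92 interest = $40,376.60; pay $4,037.66 → $36,338.94
Month 4: $36,338.94 +$654.10 interest = $36,993.04; pay $3,699.30 → $33,293.74
Month 5: $33,293.74 +$599.28 interest = $33,893.02; pay $3,389.30 → $30,503.72
Month 6: $30,503.72 +$549.06 interest = $31,052.78; pay $3,105.27 → $27,947.51
Month 7: $27,947.51 +$503.05 interest = $28,450.56; pay $2,845.05 → $25,605.51
Month 8: $25,605.51 +$460.89 interest = $26,066.40; pay $2,606.64 → $23,459.76
Month 9: $23,459.76 +$422.27 interest = $23,882.03; pay $2,410.00 → $21,472.03
Month 10: $21,472.03 +$386.49 interest = $21,858.52; pay $2,410.00 → $19,448.52
Month 11: $19,448.52 +$350.07 interest = $19,798.59; pay $2,410.00 → $17,388.59
Month 12: $17,388.59 +$312.99 interest = $17,701.58; pay $2,410.00 → $15,291.58
Total interest: $850.49 + $779.22 + $713.92 + $654.10 + $599.28 + $549.06 + $503.05 + $460.89 + $422.27 + $386.49 + $350.07 + $312.99 = $6,581.83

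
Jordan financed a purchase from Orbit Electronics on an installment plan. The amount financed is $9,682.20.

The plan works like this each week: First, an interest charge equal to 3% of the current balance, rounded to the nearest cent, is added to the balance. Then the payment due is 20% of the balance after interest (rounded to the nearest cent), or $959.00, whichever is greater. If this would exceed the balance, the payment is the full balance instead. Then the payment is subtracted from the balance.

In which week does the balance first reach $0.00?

10

Week 1: $9,682.20 +$290.47 interest = $9,972.67; pay $1,994.53 → $7,978.14
Week 2: $7,978.14 +$239.34 interest = $8,217.48; pay $1,643.50 → $6,573.98
Week 3: $6,573.98 +$197.22 interest = $6,771.20; pay $1,354.24 → $5,416.96
Week 4: $5,416.96 +$162.51 interest = $5,579.47; pay $1,115.89 → $4,463.58
Week 5: $4,463.58 +$133.91 interest = $4,597.49; pay $959.00 → $3,638.49
Week 6: $3,638.49 +$109.15 interest = $3,747.64; pay $959.00 → $2,788.64
Week 7: $2,788.64 +$83.66 interest = $2,872.30; pay $959.00 → $1,913.30
Week 8: $1,913.30 +$57.40 interest = $1,970.70; pay $959.00 → $1,011.70
Week 9: $1,011.70 +$30.35 interest = $1,042.05; pay $959.00 → $83.05
Week 10: $83.05 +$2.49 interest = $85.54; pay $85.54 → $0.00
Balance reaches $0.00 in week 10.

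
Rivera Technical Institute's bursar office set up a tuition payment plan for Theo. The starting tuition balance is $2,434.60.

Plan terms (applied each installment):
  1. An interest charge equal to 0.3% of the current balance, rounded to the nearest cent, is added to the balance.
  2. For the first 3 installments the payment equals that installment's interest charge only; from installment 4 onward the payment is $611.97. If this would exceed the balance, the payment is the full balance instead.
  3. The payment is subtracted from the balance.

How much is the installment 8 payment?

Installment 1: $2,434.60 +$7.30 interest = $2,441.90; pay $7.30 → $2,434.60
Installment 2: $2,434.60 +$7.30 interest = $2,441.90; pay $7.30 → $2,434.60
Installment 3: $2,434.60 +$7.30 interest = $2,441.90; pay $7.30 → $2,434.60
Installment 4: $2,434.60 +$7.30 interest = $2,441.90; pay $611.97 → $1,829.93
Installment 5: $1,829.93 +$5.49 interest = $1,835.42; pay $611.97 → $1,223.45
Installment 6: $1,223.45 +$3.67 interest = $1,227.12; pay $611.97 → $615.15
Installment 7: $615.15 +$1.85 interest = $617.00; pay $611.97 → $5.03
Installment 8: $5.03 +$0.02 interest = $5.05; pay $5.05 → $0.00

$5.05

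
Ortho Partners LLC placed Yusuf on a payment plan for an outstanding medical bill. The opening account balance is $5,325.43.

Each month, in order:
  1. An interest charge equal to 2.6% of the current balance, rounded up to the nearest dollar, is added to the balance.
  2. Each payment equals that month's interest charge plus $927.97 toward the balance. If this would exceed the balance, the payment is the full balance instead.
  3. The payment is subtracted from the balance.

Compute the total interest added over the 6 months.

Month 1: opening $5,325.43; interest $139.00 → $5,464.43; payment $1,066.97; balance $4,397.46
Month 2: opening $4,397.46; interest $115.00 → $4,512.46; payment $1,042.97; balance $3,469.49
Month 3: opening $3,469.49; interest $91.00 → $3,560.49; payment $1,018.97; balance $2,541.52
Month 4: opening $2,541.52; interest $67.00 → $2,608.52; payment $994.97; balance $1,613.55
Month 5: opening $1,613.55; interest $42.00 → $1,655.55; payment $969.97; balance $685.58
Month 6: opening $685.58; interest $18.00 → $703.58; payment $703.58; balance $0.00
Total interest: $139.00 + $115.00 + $91.00 + $67.00 + $42.00 + $18.00 = $472.00

$472.00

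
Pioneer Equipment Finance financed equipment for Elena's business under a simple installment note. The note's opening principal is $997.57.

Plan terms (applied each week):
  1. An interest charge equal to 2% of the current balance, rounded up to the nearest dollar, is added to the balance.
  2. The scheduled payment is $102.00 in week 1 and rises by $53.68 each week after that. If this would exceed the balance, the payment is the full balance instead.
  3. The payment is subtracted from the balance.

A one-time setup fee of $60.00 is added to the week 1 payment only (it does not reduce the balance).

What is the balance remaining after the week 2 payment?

Week 1: opening $997.57; interest $20.00 → $1,017.57; payment $102.00 (+ $60.00 fee); balance $915.57
Week 2: opening $915.57; interest $19.00 → $934.57; payment $155.68; balance $778.89

$778.89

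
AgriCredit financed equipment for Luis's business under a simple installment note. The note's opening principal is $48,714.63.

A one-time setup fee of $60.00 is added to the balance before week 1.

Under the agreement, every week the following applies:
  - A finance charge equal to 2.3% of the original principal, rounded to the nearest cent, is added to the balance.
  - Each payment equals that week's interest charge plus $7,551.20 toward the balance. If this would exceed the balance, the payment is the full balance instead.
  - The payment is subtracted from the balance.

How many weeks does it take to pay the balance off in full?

7

Week 1: $48,774.63 +$1,120.44 interest = $49,895.07; pay $8,671.64 → $41,223.43
Week 2: $41,223.43 +$1,120.44 interest = $42,343.87; pay $8,671.64 → $33,672.23
Week 3: $33,672.23 +$1,120.44 interest = $34,792.67; pay $8,671.64 → $26,121.03
Week 4: $26,121.03 +$1,120.44 interest = $27,241.47; pay $8,671.64 → $18,569.83
Week 5: $18,569.83 +$1,120.44 interest = $19,690.27; pay $8,671.64 → $11,018.63
Week 6: $11,018.63 +$1,120.44 interest = $12,139.07; pay $8,671.64 → $3,467.43
Week 7: $3,467.43 +$1,120.44 interest = $4,587.87; pay $4,587.87 → $0.00
Balance reaches $0.00 in week 7.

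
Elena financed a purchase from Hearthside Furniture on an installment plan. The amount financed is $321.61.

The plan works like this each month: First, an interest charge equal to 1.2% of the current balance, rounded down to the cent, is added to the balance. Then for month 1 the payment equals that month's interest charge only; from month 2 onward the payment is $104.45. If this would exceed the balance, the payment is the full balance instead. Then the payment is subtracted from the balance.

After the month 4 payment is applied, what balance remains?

Month 1: opening $321.61; interest $3.85 → $325.46; payment $3.85; balance $321.61
Month 2: opening $321.61; interest $3.85 → $325.46; payment $104.45; balance $221.01
Month 3: opening $221.01; interest $2.65 → $223.66; payment $104.45; balance $119.21
Month 4: opening $119.21; interest $1.43 → $120.64; payment $104.45; balance $16.19

$16.19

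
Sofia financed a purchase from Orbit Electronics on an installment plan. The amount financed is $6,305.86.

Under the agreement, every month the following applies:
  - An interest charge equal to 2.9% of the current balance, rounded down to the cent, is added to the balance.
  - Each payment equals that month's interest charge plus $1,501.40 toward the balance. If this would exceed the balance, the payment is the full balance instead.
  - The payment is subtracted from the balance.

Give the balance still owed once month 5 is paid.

# | Opening | Interest | Payment | End bal
1 | $6,305.86 | $182.86 | $1,684.26 | $4,804.46
2 | $4,804.46 | $139.32 | $1,640.72 | $3,303.06
3 | $3,303.06 | $95.78 | $1,597.18 | $1,801.66
4 | $1,801.66 | $52.24 | $1,553.64 | $300.26
5 | $300.26 | $8.70 | $308.96 | $0.00

$0.00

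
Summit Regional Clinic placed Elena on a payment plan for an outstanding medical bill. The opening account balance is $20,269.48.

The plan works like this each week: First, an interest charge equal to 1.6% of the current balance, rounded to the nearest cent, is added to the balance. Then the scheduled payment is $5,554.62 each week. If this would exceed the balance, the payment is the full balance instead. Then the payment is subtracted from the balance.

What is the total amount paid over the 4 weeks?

Week 1: $20,269.48 +$324.31 interest = $20,593.79; pay $5,554.62 → $15,039.17
Week 2: $15,039.17 +$240.63 interest = $15,279.80; pay $5,554.62 → $9,725.18
Week 3: $9,725.18 +$155.60 interest = $9,880.78; pay $5,554.62 → $4,326.16
Week 4: $4,326.16 +$69.22 interest = $4,395.38; pay $4,395.38 → $0.00
Total paid: $21,059.24

$21,059.24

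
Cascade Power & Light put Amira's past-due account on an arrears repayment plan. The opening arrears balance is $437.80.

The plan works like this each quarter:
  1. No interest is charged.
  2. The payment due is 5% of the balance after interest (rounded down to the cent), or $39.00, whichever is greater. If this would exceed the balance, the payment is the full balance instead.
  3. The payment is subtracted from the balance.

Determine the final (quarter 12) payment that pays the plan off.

# | Opening | Payment | End bal
1 | $437.80 | $39.00 | $398.80
2 | $398.80 | $39.00 | $359.80
3 | $359.80 | $39.00 | $320.80
4 | $320.80 | $39.00 | $281.80
5 | $281.80 | $39.00 | $242.80
6 | $242.80 | $39.00 | $203.80
7 | $203.80 | $39.00 | $164.80
8 | $164.80 | $39.00 | $125.80
9 | $125.80 | $39.00 | $86.80
10 | $86.80 | $39.00 | $47.80
11 | $47.80 | $39.00 | $8.80
12 | $8.80 | $8.80 | $0.00

$8.80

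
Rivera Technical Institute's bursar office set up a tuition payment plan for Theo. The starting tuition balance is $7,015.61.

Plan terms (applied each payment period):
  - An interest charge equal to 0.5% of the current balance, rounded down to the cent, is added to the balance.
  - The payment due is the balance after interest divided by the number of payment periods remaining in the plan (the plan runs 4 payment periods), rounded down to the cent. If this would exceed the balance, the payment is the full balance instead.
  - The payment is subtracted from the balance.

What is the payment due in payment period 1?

$1,762.67

Payment period 1: opening $7,015.61; interest $35.07 → $7,050.68; payment $1,762.67; balance $5,288.01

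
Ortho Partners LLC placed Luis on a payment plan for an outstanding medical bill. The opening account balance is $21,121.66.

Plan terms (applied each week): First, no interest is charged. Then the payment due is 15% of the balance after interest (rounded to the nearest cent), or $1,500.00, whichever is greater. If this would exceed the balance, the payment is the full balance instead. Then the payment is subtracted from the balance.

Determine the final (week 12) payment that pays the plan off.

$371.79

Week 1: opening $21,121.66; payment $3,168.25; balance $17,953.41
Week 2: opening $17,953.41; payment $2,693.01; balance $15,260.40
Week 3: opening $15,260.40; payment $2,289.06; balance $12,971.34
Week 4: opening $12,971.34; payment $1,945.70; balance $11,025.64
Week 5: opening $11,025.64; payment $1,653.85; balance $9,371.79
Week 6: opening $9,371.79; payment $1,500.00; balance $7,871.79
Week 7: opening $7,871.79; payment $1,500.00; balance $6,371.79
Week 8: opening $6,371.79; payment $1,500.00; balance $4,871.79
Week 9: opening $4,871.79; payment $1,500.00; balance $3,371.79
Week 10: opening $3,371.79; payment $1,500.00; balance $1,871.79
Week 11: opening $1,871.79; payment $1,500.00; balance $371.79
Week 12: opening $371.79; payment $371.79; balance $0.00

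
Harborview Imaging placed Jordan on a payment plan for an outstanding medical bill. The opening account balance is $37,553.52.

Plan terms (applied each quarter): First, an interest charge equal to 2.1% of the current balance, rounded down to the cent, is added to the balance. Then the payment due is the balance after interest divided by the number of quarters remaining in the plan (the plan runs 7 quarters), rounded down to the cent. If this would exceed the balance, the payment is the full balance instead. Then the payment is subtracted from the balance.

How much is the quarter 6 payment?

$6,077.24

Quarter 1: opening $37,553.52; interest $788.62 → $38,342.14; payment $5,477.44; balance $32,864.70
Quarter 2: opening $32,864.70; interest $690.15 → $33,554.85; payment $5,592.47; balance $27,962.38
Quarter 3: opening $27,962.38; interest $587.20 → $28,549.58; payment $5,709.91; balance $22,839.67
Quarter 4: opening $22,839.67; interest $479.63 → $23,319.30; payment $5,829.82; balance $17,489.48
Quarter 5: opening $17,489.48; interest $367.27 → $17,856.75; payment $5,952.25; balance $11,904.50
Quarter 6: opening $11,904.50; interest $249.99 → $12,154.49; payment $6,077.24; balance $6,077.25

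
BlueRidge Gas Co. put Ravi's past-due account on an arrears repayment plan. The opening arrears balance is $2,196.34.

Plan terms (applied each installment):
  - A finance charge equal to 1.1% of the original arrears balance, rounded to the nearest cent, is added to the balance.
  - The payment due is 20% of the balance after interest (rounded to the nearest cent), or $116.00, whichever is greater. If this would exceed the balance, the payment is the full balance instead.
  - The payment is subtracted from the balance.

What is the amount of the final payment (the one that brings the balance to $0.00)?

Installment 1: opening $2,196.34; interest $24.16 → $2,220.50; payment $444.10; balance $1,776.40
Installment 2: opening $1,776.40; interest $24.16 → $1,800.56; payment $360.11; balance $1,440.45
Installment 3: opening $1,440.45; interest $24.16 → $1,464.61; payment $292.92; balance $1,171.69
Installment 4: opening $1,171.69; interest $24.16 → $1,195.85; payment $239.17; balance $956.68
Installment 5: opening $956.68; interest $24.16 → $980.84; payment $196.17; balance $784.67
Installment 6: opening $784.67; interest $24.16 → $808.83; payment $161.77; balance $647.06
Installment 7: opening $647.06; interest $24.16 → $671.22; payment $134.24; balance $536.98
Installment 8: opening $536.98; interest $24.16 → $561.14; payment $116.00; balance $445.14
Installment 9: opening $445.14; interest $24.16 → $469.30; payment $116.00; balance $353.30
Installment 10: opening $353.30; interest $24.16 → $377.46; payment $116.00; balance $261.46
Installment 11: opening $261.46; interest $24.16 → $285.62; payment $116.00; balance $169.62
Installment 12: opening $169.62; interest $24.16 → $193.78; payment $116.00; balance $77.78
Installment 13: opening $77.78; interest $24.16 → $101.94; payment $101.94; balance $0.00

$101.94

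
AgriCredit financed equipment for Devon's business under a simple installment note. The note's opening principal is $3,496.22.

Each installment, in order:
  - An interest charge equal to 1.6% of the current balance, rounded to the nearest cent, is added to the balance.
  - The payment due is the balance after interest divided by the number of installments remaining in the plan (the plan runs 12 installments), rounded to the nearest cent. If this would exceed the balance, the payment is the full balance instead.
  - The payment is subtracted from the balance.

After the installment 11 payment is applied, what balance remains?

# | Opening | Interest | Payment | End bal
1 | $3,496.22 | $55.94 | $296.01 | $3,256.15
2 | $3,256.15 | $52.10 | $300.75 | $3,007.50
3 | $3,007.50 | $48.12 | $305.56 | $2,750.06
4 | $2,750.06 | $44.00 | $310.45 | $2,483.61
5 | $2,483.61 | $39.74 | $315.42 | $2,207.93
6 | $2,207.93 | $35.33 | $320.47 | $1,922.79
7 | $1,922.79 | $30.76 | $325.59 | $1,627.96
8 | $1,627.96 | $26.05 | $330.80 | $1,323.21
9 | $1,323.21 | $21.17 | $336.10 | $1,008.28
10 | $1,008.28 | $16.13 | $341.47 | $682.94
11 | $682.94 | $10.93 | $346.94 | $346.93

$346.93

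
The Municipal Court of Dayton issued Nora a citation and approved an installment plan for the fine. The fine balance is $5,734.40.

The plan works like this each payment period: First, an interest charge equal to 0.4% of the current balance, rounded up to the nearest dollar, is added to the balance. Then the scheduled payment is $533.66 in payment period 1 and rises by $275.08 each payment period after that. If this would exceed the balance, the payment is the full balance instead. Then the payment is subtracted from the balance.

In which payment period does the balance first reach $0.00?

Payment period 1: opening $5,734.40; interest $23.00 → $5,757.40; payment $533.66; balance $5,223.74
Payment period 2: opening $5,223.74; interest $21.00 → $5,244.74; payment $808.74; balance $4,436.00
Payment period 3: opening $4,436.00; interest $18.00 → $4,454.00; payment $1,083.82; balance $3,370.18
Payment period 4: opening $3,370.18; interest $14.00 → $3,384.18; payment $1,358.90; balance $2,025.28
Payment period 5: opening $2,025.28; interest $9.00 → $2,034.28; payment $1,633.98; balance $400.30
Payment period 6: opening $400.30; interest $2.00 → $402.30; payment $402.30; balance $0.00
Balance reaches $0.00 in payment period 6.

6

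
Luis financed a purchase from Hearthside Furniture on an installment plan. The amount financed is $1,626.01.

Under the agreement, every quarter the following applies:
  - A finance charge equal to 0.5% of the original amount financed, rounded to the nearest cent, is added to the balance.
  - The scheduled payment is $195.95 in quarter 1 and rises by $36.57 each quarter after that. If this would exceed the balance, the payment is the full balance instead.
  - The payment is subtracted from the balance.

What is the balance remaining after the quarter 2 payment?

$1,213.80

Quarter 1: $1,626.01 +$8.13 interest = $1,634.14; pay $195.95 → $1,438.19
Quarter 2: $1,438.19 +$8.13 interest = $1,446.32; pay $232.52 → $1,213.80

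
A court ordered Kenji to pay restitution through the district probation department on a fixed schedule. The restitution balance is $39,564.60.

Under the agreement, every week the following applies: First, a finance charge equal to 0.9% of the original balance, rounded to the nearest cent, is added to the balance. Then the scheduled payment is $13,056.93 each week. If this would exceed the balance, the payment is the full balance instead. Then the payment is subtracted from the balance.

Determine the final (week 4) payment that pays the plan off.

Week 1: $39,564.60 +$356.08 interest = $39,920.68; pay $13,056.93 → $26,863.75
Week 2: $26,863.75 +$356.08 interest = $27,219.83; pay $13,056.93 → $14,162.90
Week 3: $14,162.90 +$356.08 interest = $14,518.98; pay $13,056.93 → $1,462.05
Week 4: $1,462.05 +$356.08 interest = $1,818.13; pay $1,818.13 → $0.00

$1,818.13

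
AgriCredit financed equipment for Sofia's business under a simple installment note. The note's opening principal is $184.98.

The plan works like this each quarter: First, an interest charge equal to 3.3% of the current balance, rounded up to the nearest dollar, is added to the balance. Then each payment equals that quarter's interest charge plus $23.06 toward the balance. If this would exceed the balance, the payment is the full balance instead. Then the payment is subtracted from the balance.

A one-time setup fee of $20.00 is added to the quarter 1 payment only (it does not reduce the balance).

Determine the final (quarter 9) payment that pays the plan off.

# | Opening | Interest | Payment | Fee | End bal
1 | $184.98 | $7.00 | $30.06 | $20.00 | $161.92
2 | $161.92 | $6.00 | $29.06 | — | $138.86
3 | $138.86 | $5.00 | $28.06 | — | $115.80
4 | $115.80 | $4.00 | $27.06 | — | $92.74
5 | $92.74 | $4.00 | $27.06 | — | $69.68
6 | $69.68 | $3.00 | $26.06 | — | $46.62
7 | $46.62 | $2.00 | $25.06 | — | $23.56
8 | $23.56 | $1.00 | $24.06 | — | $0.50
9 | $0.50 | $1.00 | $1.50 | — | $0.00

$1.50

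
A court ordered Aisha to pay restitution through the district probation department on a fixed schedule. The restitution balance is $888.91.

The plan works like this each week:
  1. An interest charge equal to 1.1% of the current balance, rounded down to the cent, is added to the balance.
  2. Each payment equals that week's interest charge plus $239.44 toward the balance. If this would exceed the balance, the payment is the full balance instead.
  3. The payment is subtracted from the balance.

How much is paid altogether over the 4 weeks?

Week 1: $888.91 +$9.77 interest = $898.68; pay $249.21 → $649.47
Week 2: $649.47 +$7.14 interest = $656.61; pay $246.58 → $410.03
Week 3: $410.03 +$4.51 interest = $414.54; pay $243.95 → $170.59
Week 4: $170.59 +$1.87 interest = $172.46; pay $172.46 → $0.00
Total paid: $912.20

$912.20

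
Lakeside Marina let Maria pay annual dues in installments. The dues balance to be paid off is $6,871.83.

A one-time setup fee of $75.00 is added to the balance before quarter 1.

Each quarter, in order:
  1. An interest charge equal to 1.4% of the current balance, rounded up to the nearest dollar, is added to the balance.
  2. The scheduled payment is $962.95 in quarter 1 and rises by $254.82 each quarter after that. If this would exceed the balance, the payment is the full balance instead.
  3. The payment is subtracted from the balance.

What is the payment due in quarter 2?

Quarter 1: opening $6,946.83; interest $98.00 → $7,044.83; payment $962.95; balance $6,081.88
Quarter 2: opening $6,081.88; interest $86.00 → $6,167.88; payment $1,217.77; balance $4,950.11

$1,217.77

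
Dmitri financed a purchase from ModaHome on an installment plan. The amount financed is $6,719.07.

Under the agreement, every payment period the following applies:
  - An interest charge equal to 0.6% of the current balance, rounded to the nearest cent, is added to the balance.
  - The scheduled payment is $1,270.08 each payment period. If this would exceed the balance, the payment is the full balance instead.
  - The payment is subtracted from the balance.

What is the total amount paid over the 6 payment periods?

Payment period 1: $6,719.07 +$40.31 interest = $6,759.38; pay $1,270.08 → $5,489.30
Payment period 2: $5,489.30 +$32.94 interest = $5,522.24; pay $1,270.08 → $4,252.16
Payment period 3: $4,252.16 +$25.51 interest = $4,277.67; pay $1,270.08 → $3,007.59
Payment period 4: $3,007.59 +$18.05 interest = $3,025.64; pay $1,270.08 → $1,755.56
Payment period 5: $1,755.56 +$10.53 interest = $1,766.09; pay $1,270.08 → $496.01
Payment period 6: $496.01 +$2.98 interest = $498.99; pay $498.99 → $0.00
Total paid: $6,849.39

$6,849.39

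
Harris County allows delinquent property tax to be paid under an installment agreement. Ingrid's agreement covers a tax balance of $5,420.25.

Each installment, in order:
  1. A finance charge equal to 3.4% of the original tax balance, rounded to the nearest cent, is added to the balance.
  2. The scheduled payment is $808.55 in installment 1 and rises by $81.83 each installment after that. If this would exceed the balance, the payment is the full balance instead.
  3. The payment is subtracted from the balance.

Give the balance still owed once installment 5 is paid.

Installment 1: opening $5,420.25; interest $184.29 → $5,604.54; payment $808.55; balance $4,795.99
Installment 2: opening $4,795.99; interest $184.29 → $4,980.28; payment $890.38; balance $4,089.90
Installment 3: opening $4,089.90; interest $184.29 → $4,274.19; payment $972.21; balance $3,301.98
Installment 4: opening $3,301.98; interest $184.29 → $3,486.27; payment $1,054.04; balance $2,432.23
Installment 5: opening $2,432.23; interest $184.29 → $2,616.52; payment $1,135.87; balance $1,480.65

$1,480.65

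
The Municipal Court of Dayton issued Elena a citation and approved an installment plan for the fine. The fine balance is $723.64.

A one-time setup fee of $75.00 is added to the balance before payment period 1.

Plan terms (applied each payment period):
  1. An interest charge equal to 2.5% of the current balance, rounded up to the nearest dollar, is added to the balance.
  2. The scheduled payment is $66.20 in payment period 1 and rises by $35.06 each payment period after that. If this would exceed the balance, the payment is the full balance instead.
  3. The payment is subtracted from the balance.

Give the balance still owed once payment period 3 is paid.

$550.86

Payment period 1: $798.64 +$20.00 interest = $818.64; pay $66.20 → $752.44
Payment period 2: $752.44 +$19.00 interest = $771.44; pay $101.26 → $670.18
Payment period 3: $670.18 +$17.00 interest = $687.18; pay $136.32 → $550.86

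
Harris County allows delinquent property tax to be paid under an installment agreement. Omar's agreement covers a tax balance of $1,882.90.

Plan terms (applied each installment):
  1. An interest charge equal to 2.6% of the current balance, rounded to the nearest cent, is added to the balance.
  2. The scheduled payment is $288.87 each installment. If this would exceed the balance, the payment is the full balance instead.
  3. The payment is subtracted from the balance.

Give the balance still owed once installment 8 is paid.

# | Opening | Interest | Payment | End bal
1 | $1,882.90 | $48.96 | $288.87 | $1,642.99
2 | $1,642.99 | $42.72 | $288.87 | $1,396.84
3 | $1,396.84 | $36.32 | $288.87 | $1,144.29
4 | $1,144.29 | $29.75 | $288.87 | $885.17
5 | $885.17 | $23.01 | $288.87 | $619.31
6 | $619.31 | $16.10 | $288.87 | $346.54
7 | $346.54 | $9.01 | $288.87 | $66.68
8 | $66.68 | $1.73 | $68.41 | $0.00

$0.00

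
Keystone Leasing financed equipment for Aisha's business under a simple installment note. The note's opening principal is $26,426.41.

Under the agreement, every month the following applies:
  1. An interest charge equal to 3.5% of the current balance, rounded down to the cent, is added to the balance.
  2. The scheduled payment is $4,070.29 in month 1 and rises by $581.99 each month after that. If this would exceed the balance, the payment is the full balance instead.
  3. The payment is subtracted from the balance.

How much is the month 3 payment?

$5,234.27

# | Opening | Interest | Payment | End bal
1 | $26,426.41 | $924.92 | $4,070.29 | $23,281.04
2 | $23,281.04 | $814.83 | $4,652.28 | $19,443.59
3 | $19,443.59 | $680.52 | $5,234.27 | $14,889.84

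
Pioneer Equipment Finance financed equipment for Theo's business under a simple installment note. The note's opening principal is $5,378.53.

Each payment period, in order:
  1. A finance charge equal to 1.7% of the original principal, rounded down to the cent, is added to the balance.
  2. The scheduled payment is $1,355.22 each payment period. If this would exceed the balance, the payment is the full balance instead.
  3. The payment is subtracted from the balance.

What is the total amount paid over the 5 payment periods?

$5,835.68

Payment period 1: opening $5,378.53; interest $91.43 → $5,469.96; payment $1,355.22; balance $4,114.74
Payment period 2: opening $4,114.74; interest $91.43 → $4,206.17; payment $1,355.22; balance $2,850.95
Payment period 3: opening $2,850.95; interest $91.43 → $2,942.38; payment $1,355.22; balance $1,587.16
Payment period 4: opening $1,587.16; interest $91.43 → $1,678.59; payment $1,355.22; balance $323.37
Payment period 5: opening $323.37; interest $91.43 → $414.80; payment $414.80; balance $0.00
Total paid: $5,835.68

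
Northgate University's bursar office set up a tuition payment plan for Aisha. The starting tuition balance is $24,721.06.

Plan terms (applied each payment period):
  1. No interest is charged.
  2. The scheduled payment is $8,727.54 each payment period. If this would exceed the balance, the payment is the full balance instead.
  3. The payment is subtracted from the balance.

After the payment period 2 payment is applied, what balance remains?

Payment period 1: opening $24,721.06; payment $8,727.54; balance $15,993.52
Payment period 2: opening $15,993.52; payment $8,727.54; balance $7,265.98

$7,265.98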